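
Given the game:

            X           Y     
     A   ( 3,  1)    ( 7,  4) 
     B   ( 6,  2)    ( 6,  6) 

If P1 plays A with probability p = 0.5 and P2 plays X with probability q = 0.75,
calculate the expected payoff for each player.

E[P1] = 5.0, E[P2] = 2.375

Work:
E[P1] = p·q·π₁(A,X) + p·(1-q)·π₁(A,Y) + (1-p)·q·π₁(B,X) + (1-p)·(1-q)·π₁(B,Y)
= 0.5·0.75·3 + 0.5·0.25·7 + 0.5·0.75·6 + 0.5·0.25·6
= 5.0

E[P2] = 2.375 (similar calculation)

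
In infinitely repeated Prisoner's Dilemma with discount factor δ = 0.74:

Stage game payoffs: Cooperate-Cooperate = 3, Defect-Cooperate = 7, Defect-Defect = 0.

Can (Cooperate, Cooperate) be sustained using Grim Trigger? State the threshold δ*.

δ* = 0.5714; since δ = 0.74 ≥ 0.5714, cooperation can be sustained

Work:
For Grim Trigger:
Cooperate forever: 3/(1-δ)
Defect then punished: 7 + 0·δ/(1-δ)
Need: 3/(1-δ) ≥ 7 + 0·δ/(1-δ)
Solving: δ ≥ (T-R)/(T-P) = (7-3)/(7-0) = 0.5714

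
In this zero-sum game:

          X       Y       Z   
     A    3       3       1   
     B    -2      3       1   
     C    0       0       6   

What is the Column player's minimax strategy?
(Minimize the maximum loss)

Column should play X or Y (all achieve the minimum), value = 3

Work:
Column player minimizes Row's maximum payoff:
Column X: max payoff to Row = 3
Column Y: max payoff to Row = 3
Column Z: max payoff to Row = 6
Minimum is 3, achieved by columns X, Y (tied).
Each of X or Y is a minimax strategy.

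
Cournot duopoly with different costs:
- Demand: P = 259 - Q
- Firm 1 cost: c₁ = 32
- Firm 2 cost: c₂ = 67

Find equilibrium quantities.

q₁* = 87.33, q₂* = 52.33

Work:
Reaction: q₁ = (259 - 32 - q₂)/2
Reaction: q₂ = (259 - 67 - q₁)/2
Solve simultaneously:
q₁* = (259 - 2×32 + 67)/3 = 87.33
q₂* = (259 - 2×67 + 32)/3 = 52.33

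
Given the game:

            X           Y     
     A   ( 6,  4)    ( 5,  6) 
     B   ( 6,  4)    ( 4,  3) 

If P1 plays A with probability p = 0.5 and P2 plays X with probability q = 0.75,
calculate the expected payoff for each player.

E[P1] = 5.625, E[P2] = 4.125

Work:
E[P1] = p·q·π₁(A,X) + p·(1-q)·π₁(A,Y) + (1-p)·q·π₁(B,X) + (1-p)·(1-q)·π₁(B,Y)
= 0.5·0.75·6 + 0.5·0.25·5 + 0.5·0.75·6 + 0.5·0.25·4
= 5.625

E[P2] = 4.125 (similar calculation)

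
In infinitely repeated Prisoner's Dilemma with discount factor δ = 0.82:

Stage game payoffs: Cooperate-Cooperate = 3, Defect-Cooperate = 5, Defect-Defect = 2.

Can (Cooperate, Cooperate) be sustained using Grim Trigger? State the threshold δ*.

δ* = 0.6667; since δ = 0.82 ≥ 0.6667, cooperation can be sustained

Work:
For Grim Trigger:
Cooperate forever: 3/(1-δ)
Defect then punished: 5 + 2·δ/(1-δ)
Need: 3/(1-δ) ≥ 5 + 2·δ/(1-δ)
Solving: δ ≥ (T-R)/(T-P) = (5-3)/(5-2) = 0.6667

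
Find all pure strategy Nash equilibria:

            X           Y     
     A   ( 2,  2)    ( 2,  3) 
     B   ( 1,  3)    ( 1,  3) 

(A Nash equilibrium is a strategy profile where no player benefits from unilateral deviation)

Nash equilibrium: (A, Y)

Work:
Best responses:
  P1 vs X: payoffs [2, 1] → best response A (payoff 2)
  P1 vs Y: payoffs [2, 1] → best response A (payoff 2)
  P2 vs A: payoffs [2, 3] → best response Y (payoff 3)
  P2 vs B: payoffs [3, 3] → best response X/Y (payoff 3)
Mutual best responses: (A,Y) → Nash equilibria.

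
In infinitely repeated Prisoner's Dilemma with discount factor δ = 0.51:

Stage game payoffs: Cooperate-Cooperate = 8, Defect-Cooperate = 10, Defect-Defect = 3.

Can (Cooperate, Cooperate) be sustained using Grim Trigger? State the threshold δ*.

δ* = 0.2857; since δ = 0.51 ≥ 0.2857, cooperation can be sustained

Work:
For Grim Trigger:
Cooperate forever: 8/(1-δ)
Defect then punished: 10 + 3·δ/(1-δ)
Need: 8/(1-δ) ≥ 10 + 3·δ/(1-δ)
Solving: δ ≥ (T-R)/(T-P) = (10-8)/(10-3) = 0.2857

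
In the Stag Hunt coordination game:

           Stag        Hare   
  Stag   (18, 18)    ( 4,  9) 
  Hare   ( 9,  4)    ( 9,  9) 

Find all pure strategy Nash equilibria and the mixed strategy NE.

Pure NE: (Stag, Stag) and (Hare, Hare); Mixed NE: p = 0.3571, q = 0.3571

Work:
Check pure NE:
(Stag, Stag): (18, 18) - no unilateral deviation beneficial
(Hare, Hare): (9, 9) - no unilateral deviation beneficial
Mixed NE: P1 plays Stag with p = 0.3571, P2 plays Stag with q = 0.3571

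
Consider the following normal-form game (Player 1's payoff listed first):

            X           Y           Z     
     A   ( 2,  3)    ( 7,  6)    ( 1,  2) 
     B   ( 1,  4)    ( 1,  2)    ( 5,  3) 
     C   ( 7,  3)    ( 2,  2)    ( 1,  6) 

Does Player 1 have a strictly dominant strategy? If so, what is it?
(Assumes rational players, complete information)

No strictly dominant strategy exists for Player 1

Work:
A strategy strictly dominates another if it gives a strictly higher payoff against every opponent action. Compare each pair of P1's strategies column-by-column:
  A vs B: [2 vs 1, 7 vs 1, 1 vs 5] → A does not strictly dominate B (column Z: 1 ≤ 5)
  A vs C: [2 vs 7, 7 vs 2, 1 vs 1] → A does not strictly dominate C (column X: 2 ≤ 7)
  B vs A: [1 vs 2, 1 vs 7, 5 vs 1] → B does not strictly dominate A (column X: 1 ≤ 2)
  B vs C: [1 vs 7, 1 vs 2, 5 vs 1] → B does not strictly dominate C (column X: 1 ≤ 7)
  C vs A: [7 vs 2, 2 vs 7, 1 vs 1] → C does not strictly dominate A (column Y: 2 ≤ 7)
  C vs B: [7 vs 1, 2 vs 1, 1 vs 5] → C does not strictly dominate B (column Z: 1 ≤ 5)
No single strategy strictly dominates all others → no strictly dominant strategy.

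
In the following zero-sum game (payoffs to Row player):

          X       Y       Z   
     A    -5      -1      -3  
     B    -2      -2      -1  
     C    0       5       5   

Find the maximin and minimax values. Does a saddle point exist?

Maximin = 0, Minimax = 0, Saddle: True

Work:
Row minimums: [-5, -2, 0] → maximin = 0
Column maximums: [0, 5, 5] → minimax = 0
Saddle point exists! Game value = 0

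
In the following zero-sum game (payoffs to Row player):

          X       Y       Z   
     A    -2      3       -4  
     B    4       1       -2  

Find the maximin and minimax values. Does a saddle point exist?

Maximin = -2, Minimax = -2, Saddle: True

Work:
Row minimums: [-4, -2] → maximin = -2
Column maximums: [4, 3, -2] → minimax = -2
Saddle point exists! Game value = -2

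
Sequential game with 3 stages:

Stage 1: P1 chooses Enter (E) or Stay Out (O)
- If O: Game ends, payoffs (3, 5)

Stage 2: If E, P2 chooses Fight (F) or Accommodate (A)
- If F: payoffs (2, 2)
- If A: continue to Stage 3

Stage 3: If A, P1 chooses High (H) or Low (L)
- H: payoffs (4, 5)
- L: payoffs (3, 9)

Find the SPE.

SPE: (E, A, H); Outcome (4, 5)

Work:
Stage 3: P1 chooses H (4 vs 3)
Stage 2: P2: F->2, A->5 (anticipating H). Choose A
Stage 1: P1: O->3, E->4 (anticipating A, H). Choose E
SPE path: E -> A -> H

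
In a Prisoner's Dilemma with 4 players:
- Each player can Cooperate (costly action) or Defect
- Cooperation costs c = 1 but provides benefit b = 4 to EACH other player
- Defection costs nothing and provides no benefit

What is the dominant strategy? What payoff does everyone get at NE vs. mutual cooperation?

Dominant: Defect; NE payoff = 0; Coop payoff = 11

Work:
Defect dominates (saves cost c = 1, benefit to others is external)
NE: All defect → everyone gets 0
If all cooperate: each receives (3)×4 - 1 = 11
Social dilemma: 11 > 0 but NE gives 0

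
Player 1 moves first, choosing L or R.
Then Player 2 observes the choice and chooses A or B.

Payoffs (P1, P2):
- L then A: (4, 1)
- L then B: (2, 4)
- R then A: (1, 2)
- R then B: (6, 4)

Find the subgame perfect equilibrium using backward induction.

P1 plays R, P2 plays B after L and B after R; Payoff (6, 4)

Work:
Backward induction:
After L: P2 chooses B → P1 gets 2
After R: P2 chooses B → P1 gets 6
P1 chooses R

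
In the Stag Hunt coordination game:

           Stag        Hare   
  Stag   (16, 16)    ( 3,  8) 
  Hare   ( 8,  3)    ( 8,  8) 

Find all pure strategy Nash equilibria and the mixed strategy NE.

Pure NE: (Stag, Stag) and (Hare, Hare); Mixed NE: p = 0.3846, q = 0.3846

Work:
Check pure NE:
(Stag, Stag): (16, 16) - no unilateral deviation beneficial
(Hare, Hare): (8, 8) - no unilateral deviation beneficial
Mixed NE: P1 plays Stag with p = 0.3846, P2 plays Stag with q = 0.3846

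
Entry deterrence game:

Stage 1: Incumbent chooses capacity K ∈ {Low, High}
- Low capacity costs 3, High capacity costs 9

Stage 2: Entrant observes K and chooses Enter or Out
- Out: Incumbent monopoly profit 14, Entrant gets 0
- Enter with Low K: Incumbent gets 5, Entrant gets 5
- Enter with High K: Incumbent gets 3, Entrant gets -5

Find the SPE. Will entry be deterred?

SPE: (High, Enter|Low, Out|High); Entry deterred. Incumbent net profit = 5

Work:
After Low K: Entrant enters (5 > 0)
After High K: Entrant stays out (-5 < 0)
Incumbent: Low → 5−3=2, High → 14−9=5
Incumbent chooses High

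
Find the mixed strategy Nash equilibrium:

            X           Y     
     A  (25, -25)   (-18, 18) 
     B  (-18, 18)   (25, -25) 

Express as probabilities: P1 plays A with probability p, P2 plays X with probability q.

p = 0.5, q = 0.5

Work:
Find probabilities that make opponent indifferent:
P2 chooses q to make P1 indifferent between A and B
P1 chooses p to make P2 indifferent between X and Y
Mixed NE: P1 plays (A: 0.5, B: 0.5), P2 plays (X: 0.5, Y: 0.5)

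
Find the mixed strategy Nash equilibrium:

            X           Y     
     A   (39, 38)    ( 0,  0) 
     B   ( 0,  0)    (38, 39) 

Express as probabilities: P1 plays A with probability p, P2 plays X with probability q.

p = 0.5065, q = 0.4935

Work:
Find probabilities that make opponent indifferent:
P2 chooses q to make P1 indifferent between A and B
P1 chooses p to make P2 indifferent between X and Y
Mixed NE: P1 plays (A: 0.5065, B: 0.4935), P2 plays (X: 0.4935, Y: 0.5065)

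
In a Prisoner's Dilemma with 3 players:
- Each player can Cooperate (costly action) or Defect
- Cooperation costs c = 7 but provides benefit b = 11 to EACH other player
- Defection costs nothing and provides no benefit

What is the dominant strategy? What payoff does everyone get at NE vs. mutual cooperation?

Dominant: Defect; NE payoff = 0; Coop payoff = 15

Work:
Defect dominates (saves cost c = 7, benefit to others is external)
NE: All defect → everyone gets 0
If all cooperate: each receives (2)×11 - 7 = 15
Social dilemma: 15 > 0 but NE gives 0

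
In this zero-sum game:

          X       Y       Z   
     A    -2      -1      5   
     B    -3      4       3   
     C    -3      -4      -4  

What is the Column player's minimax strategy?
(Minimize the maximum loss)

Column should play X, value = -2

Work:
Column player minimizes Row's maximum payoff:
Column X: max payoff to Row = -2
Column Y: max payoff to Row = 4
Column Z: max payoff to Row = 5
Minimum is -2, achieved by column X.
Minimax strategy: X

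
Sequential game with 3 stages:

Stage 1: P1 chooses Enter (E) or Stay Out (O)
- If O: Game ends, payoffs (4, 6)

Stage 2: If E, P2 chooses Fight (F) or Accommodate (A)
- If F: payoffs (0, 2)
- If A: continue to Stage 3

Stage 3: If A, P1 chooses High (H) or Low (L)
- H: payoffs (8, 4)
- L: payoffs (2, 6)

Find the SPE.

SPE: (E, A, H); Outcome (8, 4)

Work:
Stage 3: P1 chooses H (8 vs 2)
Stage 2: P2: F->2, A->4 (anticipating H). Choose A
Stage 1: P1: O->4, E->8 (anticipating A, H). Choose E
SPE path: E -> A -> H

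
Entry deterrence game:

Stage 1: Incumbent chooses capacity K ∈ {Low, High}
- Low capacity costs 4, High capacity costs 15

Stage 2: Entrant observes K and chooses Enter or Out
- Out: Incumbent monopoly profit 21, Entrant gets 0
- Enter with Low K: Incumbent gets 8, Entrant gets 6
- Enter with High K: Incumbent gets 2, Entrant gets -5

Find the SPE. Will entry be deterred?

SPE: (High, Enter|Low, Out|High); Entry deterred. Incumbent net profit = 6

Work:
After Low K: Entrant enters (6 > 0)
After High K: Entrant stays out (-5 < 0)
Incumbent: Low → 8−4=4, High → 21−15=6
Incumbent chooses High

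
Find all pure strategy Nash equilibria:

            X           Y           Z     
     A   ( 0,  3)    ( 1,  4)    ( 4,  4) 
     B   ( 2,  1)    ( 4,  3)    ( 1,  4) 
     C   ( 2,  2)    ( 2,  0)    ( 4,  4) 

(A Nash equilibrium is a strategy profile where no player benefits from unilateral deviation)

Nash equilibrium: (A, Z), (C, Z)

Work:
Best responses:
  P1 vs X: payoffs [0, 2, 2] → best response B/C (payoff 2)
  P1 vs Y: payoffs [1, 4, 2] → best response B (payoff 4)
  P1 vs Z: payoffs [4, 1, 4] → best response A/C (payoff 4)
  P2 vs A: payoffs [3, 4, 4] → best response Y/Z (payoff 4)
  P2 vs B: payoffs [1, 3, 4] → best response Z (payoff 4)
  P2 vs C: payoffs [2, 0, 4] → best response Z (payoff 4)
Mutual best responses: (A,Z), (C,Z) → Nash equilibria.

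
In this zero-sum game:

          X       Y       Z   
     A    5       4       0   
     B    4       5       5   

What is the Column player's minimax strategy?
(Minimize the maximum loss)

Column should play X or Y or Z (all achieve the minimum), value = 5

Work:
Column player minimizes Row's maximum payoff:
Column X: max payoff to Row = 5
Column Y: max payoff to Row = 5
Column Z: max payoff to Row = 5
Minimum is 5, achieved by columns X, Y, Z (tied).
Each of X or Y or Z is a minimax strategy.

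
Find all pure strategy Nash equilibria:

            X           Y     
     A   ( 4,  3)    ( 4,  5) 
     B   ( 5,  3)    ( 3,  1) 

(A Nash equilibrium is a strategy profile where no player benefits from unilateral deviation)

Nash equilibrium: (A, Y), (B, X)

Work:
Best responses:
  P1 vs X: payoffs [4, 5] → best response B (payoff 5)
  P1 vs Y: payoffs [4, 3] → best response A (payoff 4)
  P2 vs A: payoffs [3, 5] → best response Y (payoff 5)
  P2 vs B: payoffs [3, 1] → best response X (payoff 3)
Mutual best responses: (A,Y), (B,X) → Nash equilibria.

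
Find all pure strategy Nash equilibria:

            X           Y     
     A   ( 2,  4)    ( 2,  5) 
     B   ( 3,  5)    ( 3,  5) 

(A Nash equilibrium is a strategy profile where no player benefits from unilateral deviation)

Nash equilibrium: (B, X), (B, Y)

Work:
Best responses:
  P1 vs X: payoffs [2, 3] → best response B (payoff 3)
  P1 vs Y: payoffs [2, 3] → best response B (payoff 3)
  P2 vs A: payoffs [4, 5] → best response Y (payoff 5)
  P2 vs B: payoffs [5, 5] → best response X/Y (payoff 5)
Mutual best responses: (B,X), (B,Y) → Nash equilibria.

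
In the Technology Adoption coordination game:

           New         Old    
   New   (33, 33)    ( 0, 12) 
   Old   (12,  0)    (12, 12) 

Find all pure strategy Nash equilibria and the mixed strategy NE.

Pure NE: (New, New) and (Old, Old); Mixed NE: p = 0.3636, q = 0.3636

Work:
Check pure NE:
(New, New): (33, 33) - no unilateral deviation beneficial
(Old, Old): (12, 12) - no unilateral deviation beneficial
Mixed NE: P1 plays New with p = 0.3636, P2 plays New with q = 0.3636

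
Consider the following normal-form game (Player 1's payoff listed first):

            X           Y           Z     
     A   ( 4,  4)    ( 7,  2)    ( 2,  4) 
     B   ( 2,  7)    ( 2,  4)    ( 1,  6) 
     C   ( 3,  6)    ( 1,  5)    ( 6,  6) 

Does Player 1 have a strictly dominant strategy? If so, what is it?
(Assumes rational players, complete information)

No strictly dominant strategy exists for Player 1

Work:
A strategy strictly dominates another if it gives a strictly higher payoff against every opponent action. Compare each pair of P1's strategies column-by-column:
  A vs B: [4 vs 2, 7 vs 2, 2 vs 1] → A strictly dominates B
  A vs C: [4 vs 3, 7 vs 1, 2 vs 6] → A does not strictly dominate C (column Z: 2 ≤ 6)
  B vs A: [2 vs 4, 2 vs 7, 1 vs 2] → B does not strictly dominate A (column X: 2 ≤ 4)
  B vs C: [2 vs 3, 2 vs 1, 1 vs 6] → B does not strictly dominate C (column X: 2 ≤ 3)
  C vs A: [3 vs 4, 1 vs 7, 6 vs 2] → C does not strictly dominate A (column X: 3 ≤ 4)
  C vs B: [3 vs 2, 1 vs 2, 6 vs 1] → C does not strictly dominate B (column Y: 1 ≤ 2)
No single strategy strictly dominates all others → no strictly dominant strategy.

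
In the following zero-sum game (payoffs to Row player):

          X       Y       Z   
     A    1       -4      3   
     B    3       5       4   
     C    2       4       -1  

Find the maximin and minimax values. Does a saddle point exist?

Maximin = 3, Minimax = 3, Saddle: True

Work:
Row minimums: [-4, 3, -1] → maximin = 3
Column maximums: [3, 5, 4] → minimax = 3
Saddle point exists! Game value = 3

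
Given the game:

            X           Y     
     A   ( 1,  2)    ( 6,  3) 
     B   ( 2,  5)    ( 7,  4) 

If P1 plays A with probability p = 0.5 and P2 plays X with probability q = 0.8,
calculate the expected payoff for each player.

E[P1] = 2.5, E[P2] = 3.5

Work:
E[P1] = p·q·π₁(A,X) + p·(1-q)·π₁(A,Y) + (1-p)·q·π₁(B,X) + (1-p)·(1-q)·π₁(B,Y)
= 0.5·0.8·1 + 0.5·0.2·6 + 0.5·0.8·2 + 0.5·0.2·7
= 2.5

E[P2] = 3.5 (similar calculation)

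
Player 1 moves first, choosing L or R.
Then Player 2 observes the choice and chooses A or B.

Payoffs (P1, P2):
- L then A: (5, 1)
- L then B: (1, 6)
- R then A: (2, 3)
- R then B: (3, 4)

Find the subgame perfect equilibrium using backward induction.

P1 plays R, P2 plays B after L and B after R; Payoff (3, 4)

Work:
Backward induction:
After L: P2 chooses B → P1 gets 1
After R: P2 chooses B → P1 gets 3
P1 chooses R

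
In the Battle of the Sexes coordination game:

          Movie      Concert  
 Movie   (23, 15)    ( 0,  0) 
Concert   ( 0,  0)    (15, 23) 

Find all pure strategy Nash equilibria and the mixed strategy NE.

Pure NE: (Movie, Movie) and (Concert, Concert); Mixed NE: p = 0.6053, q = 0.3947

Work:
Check pure NE:
(Movie, Movie): (23, 15) - no unilateral deviation beneficial
(Concert, Concert): (15, 23) - no unilateral deviation beneficial
Mixed NE: P1 plays Movie with p = 0.6053, P2 plays Movie with q = 0.3947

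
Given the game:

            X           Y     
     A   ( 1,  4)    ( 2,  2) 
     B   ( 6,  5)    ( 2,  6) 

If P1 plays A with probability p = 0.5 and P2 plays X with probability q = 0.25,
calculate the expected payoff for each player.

E[P1] = 2.375, E[P2] = 4.125

Work:
E[P1] = p·q·π₁(A,X) + p·(1-q)·π₁(A,Y) + (1-p)·q·π₁(B,X) + (1-p)·(1-q)·π₁(B,Y)
= 0.5·0.25·1 + 0.5·0.75·2 + 0.5·0.25·6 + 0.5·0.75·2
= 2.375

E[P2] = 4.125 (similar calculation)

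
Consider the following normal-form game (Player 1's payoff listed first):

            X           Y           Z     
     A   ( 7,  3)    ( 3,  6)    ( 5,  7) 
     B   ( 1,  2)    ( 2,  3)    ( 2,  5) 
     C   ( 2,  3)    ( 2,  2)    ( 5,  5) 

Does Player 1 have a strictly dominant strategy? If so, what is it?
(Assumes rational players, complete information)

No strictly dominant strategy exists for Player 1

Work:
A strategy strictly dominates another if it gives a strictly higher payoff against every opponent action. Compare each pair of P1's strategies column-by-column:
  A vs B: [7 vs 1, 3 vs 2, 5 vs 2] → A strictly dominates B
  A vs C: [7 vs 2, 3 vs 2, 5 vs 5] → A does not strictly dominate C (column Z: 5 ≤ 5)
  B vs A: [1 vs 7, 2 vs 3, 2 vs 5] → B does not strictly dominate A (column X: 1 ≤ 7)
  B vs C: [1 vs 2, 2 vs 2, 2 vs 5] → B does not strictly dominate C (column X: 1 ≤ 2)
  C vs A: [2 vs 7, 2 vs 3, 5 vs 5] → C does not strictly dominate A (column X: 2 ≤ 7)
  C vs B: [2 vs 1, 2 vs 2, 5 vs 2] → C does not strictly dominate B (column Y: 2 ≤ 2)
No single strategy strictly dominates all others → no strictly dominant strategy.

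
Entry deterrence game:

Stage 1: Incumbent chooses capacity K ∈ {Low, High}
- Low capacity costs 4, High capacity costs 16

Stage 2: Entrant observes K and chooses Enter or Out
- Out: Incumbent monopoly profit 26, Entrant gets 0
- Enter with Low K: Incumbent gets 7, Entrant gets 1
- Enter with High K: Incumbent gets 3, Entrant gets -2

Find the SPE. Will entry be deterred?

SPE: (High, Enter|Low, Out|High); Entry deterred. Incumbent net profit = 10

Work:
After Low K: Entrant enters (1 > 0)
After High K: Entrant stays out (-2 < 0)
Incumbent: Low → 7−4=3, High → 26−16=10
Incumbent chooses High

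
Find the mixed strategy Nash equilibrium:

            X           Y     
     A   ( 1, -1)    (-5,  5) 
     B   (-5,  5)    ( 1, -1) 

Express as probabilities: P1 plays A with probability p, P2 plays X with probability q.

p = 0.5, q = 0.5

Work:
Find probabilities that make opponent indifferent:
P2 chooses q to make P1 indifferent between A and B
P1 chooses p to make P2 indifferent between X and Y
Mixed NE: P1 plays (A: 0.5, B: 0.5), P2 plays (X: 0.5, Y: 0.5)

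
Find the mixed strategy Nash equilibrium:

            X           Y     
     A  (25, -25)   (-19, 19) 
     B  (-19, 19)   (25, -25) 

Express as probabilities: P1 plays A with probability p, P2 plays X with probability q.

p = 0.5, q = 0.5

Work:
Find probabilities that make opponent indifferent:
P2 chooses q to make P1 indifferent between A and B
P1 chooses p to make P2 indifferent between X and Y
Mixed NE: P1 plays (A: 0.5, B: 0.5), P2 plays (X: 0.5, Y: 0.5)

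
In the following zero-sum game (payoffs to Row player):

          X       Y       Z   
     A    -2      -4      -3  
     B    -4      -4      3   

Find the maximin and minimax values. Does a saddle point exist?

Maximin = -4, Minimax = -4, Saddle: True

Work:
Row minimums: [-4, -4] → maximin = -4
Column maximums: [-2, -4, 3] → minimax = -4
Saddle point exists! Game value = -4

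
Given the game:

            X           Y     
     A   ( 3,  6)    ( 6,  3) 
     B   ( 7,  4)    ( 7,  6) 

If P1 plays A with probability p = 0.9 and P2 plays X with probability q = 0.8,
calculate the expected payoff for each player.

E[P1] = 3.94, E[P2] = 5.3

Work:
E[P1] = p·q·π₁(A,X) + p·(1-q)·π₁(A,Y) + (1-p)·q·π₁(B,X) + (1-p)·(1-q)·π₁(B,Y)
= 0.9·0.8·3 + 0.9·0.2·6 + 0.1·0.8·7 + 0.1·0.2·7
= 3.94

E[P2] = 5.3 (similar calculation)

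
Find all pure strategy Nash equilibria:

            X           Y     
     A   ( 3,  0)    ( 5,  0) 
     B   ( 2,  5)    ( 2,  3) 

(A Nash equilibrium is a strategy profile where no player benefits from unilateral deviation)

Nash equilibrium: (A, X), (A, Y)

Work:
Best responses:
  P1 vs X: payoffs [3, 2] → best response A (payoff 3)
  P1 vs Y: payoffs [5, 2] → best response A (payoff 5)
  P2 vs A: payoffs [0, 0] → best response X/Y (payoff 0)
  P2 vs B: payoffs [5, 3] → best response X (payoff 5)
Mutual best responses: (A,X), (A,Y) → Nash equilibria.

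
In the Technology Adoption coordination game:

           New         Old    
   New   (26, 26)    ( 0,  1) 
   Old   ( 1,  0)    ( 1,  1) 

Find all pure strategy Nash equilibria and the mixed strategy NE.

Pure NE: (New, New) and (Old, Old); Mixed NE: p = 0.0385, q = 0.0385

Work:
Check pure NE:
(New, New): (26, 26) - no unilateral deviation beneficial
(Old, Old): (1, 1) - no unilateral deviation beneficial
Mixed NE: P1 plays New with p = 0.0385, P2 plays New with q = 0.0385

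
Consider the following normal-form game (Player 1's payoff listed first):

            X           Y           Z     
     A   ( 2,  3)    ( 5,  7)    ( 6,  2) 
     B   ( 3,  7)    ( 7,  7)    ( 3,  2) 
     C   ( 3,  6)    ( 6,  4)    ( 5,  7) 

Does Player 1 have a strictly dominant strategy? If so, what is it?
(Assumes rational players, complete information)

No strictly dominant strategy exists for Player 1

Work:
A strategy strictly dominates another if it gives a strictly higher payoff against every opponent action. Compare each pair of P1's strategies column-by-column:
  A vs B: [2 vs 3, 5 vs 7, 6 vs 3] → A does not strictly dominate B (column X: 2 ≤ 3)
  A vs C: [2 vs 3, 5 vs 6, 6 vs 5] → A does not strictly dominate C (column X: 2 ≤ 3)
  B vs A: [3 vs 2, 7 vs 5, 3 vs 6] → B does not strictly dominate A (column Z: 3 ≤ 6)
  B vs C: [3 vs 3, 7 vs 6, 3 vs 5] → B does not strictly dominate C (column X: 3 ≤ 3)
  C vs A: [3 vs 2, 6 vs 5, 5 vs 6] → C does not strictly dominate A (column Z: 5 ≤ 6)
  C vs B: [3 vs 3, 6 vs 7, 5 vs 3] → C does not strictly dominate B (column X: 3 ≤ 3)
No single strategy strictly dominates all others → no strictly dominant strategy.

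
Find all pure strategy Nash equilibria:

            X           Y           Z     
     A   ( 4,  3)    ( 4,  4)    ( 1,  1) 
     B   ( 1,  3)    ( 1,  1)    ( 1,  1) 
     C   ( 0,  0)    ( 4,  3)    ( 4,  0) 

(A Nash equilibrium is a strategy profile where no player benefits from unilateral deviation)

Nash equilibrium: (A, Y), (C, Y)

Work:
Best responses:
  P1 vs X: payoffs [4, 1, 0] → best response A (payoff 4)
  P1 vs Y: payoffs [4, 1, 4] → best response A/C (payoff 4)
  P1 vs Z: payoffs [1, 1, 4] → best response C (payoff 4)
  P2 vs A: payoffs [3, 4, 1] → best response Y (payoff 4)
  P2 vs B: payoffs [3, 1, 1] → best response X (payoff 3)
  P2 vs C: payoffs [0, 3, 0] → best response Y (payoff 3)
Mutual best responses: (A,Y), (C,Y) → Nash equilibria.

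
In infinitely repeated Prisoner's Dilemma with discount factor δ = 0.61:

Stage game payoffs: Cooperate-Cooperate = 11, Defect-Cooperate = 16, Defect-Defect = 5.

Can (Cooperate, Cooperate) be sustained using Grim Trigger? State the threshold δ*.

δ* = 0.4545; since δ = 0.61 ≥ 0.4545, cooperation can be sustained

Work:
For Grim Trigger:
Cooperate forever: 11/(1-δ)
Defect then punished: 16 + 5·δ/(1-δ)
Need: 11/(1-δ) ≥ 16 + 5·δ/(1-δ)
Solving: δ ≥ (T-R)/(T-P) = (16-11)/(16-5) = 0.4545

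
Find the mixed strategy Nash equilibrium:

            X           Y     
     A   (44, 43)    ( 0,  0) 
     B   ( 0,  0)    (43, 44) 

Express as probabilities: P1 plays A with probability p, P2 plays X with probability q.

p = 0.5057, q = 0.4943

Work:
Find probabilities that make opponent indifferent:
P2 chooses q to make P1 indifferent between A and B
P1 chooses p to make P2 indifferent between X and Y
Mixed NE: P1 plays (A: 0.5057, B: 0.4943), P2 plays (X: 0.4943, Y: 0.5057)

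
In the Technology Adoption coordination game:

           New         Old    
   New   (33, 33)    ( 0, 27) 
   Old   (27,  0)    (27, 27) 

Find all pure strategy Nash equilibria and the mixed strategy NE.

Pure NE: (New, New) and (Old, Old); Mixed NE: p = 0.8182, q = 0.8182

Work:
Check pure NE:
(New, New): (33, 33) - no unilateral deviation beneficial
(Old, Old): (27, 27) - no unilateral deviation beneficial
Mixed NE: P1 plays New with p = 0.8182, P2 plays New with q = 0.8182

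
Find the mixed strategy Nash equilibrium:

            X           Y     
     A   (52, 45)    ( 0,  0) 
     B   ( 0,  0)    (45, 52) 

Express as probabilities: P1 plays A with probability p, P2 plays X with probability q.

p = 0.5361, q = 0.4639

Work:
Find probabilities that make opponent indifferent:
P2 chooses q to make P1 indifferent between A and B
P1 chooses p to make P2 indifferent between X and Y
Mixed NE: P1 plays (A: 0.5361, B: 0.4639), P2 plays (X: 0.4639, Y: 0.5361)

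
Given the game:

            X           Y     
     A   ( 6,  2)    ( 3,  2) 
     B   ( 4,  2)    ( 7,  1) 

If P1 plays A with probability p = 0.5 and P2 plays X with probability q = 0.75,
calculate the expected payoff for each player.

E[P1] = 5.0, E[P2] = 1.875

Work:
E[P1] = p·q·π₁(A,X) + p·(1-q)·π₁(A,Y) + (1-p)·q·π₁(B,X) + (1-p)·(1-q)·π₁(B,Y)
= 0.5·0.75·6 + 0.5·0.25·3 + 0.5·0.75·4 + 0.5·0.25·7
= 5.0

E[P2] = 1.875 (similar calculation)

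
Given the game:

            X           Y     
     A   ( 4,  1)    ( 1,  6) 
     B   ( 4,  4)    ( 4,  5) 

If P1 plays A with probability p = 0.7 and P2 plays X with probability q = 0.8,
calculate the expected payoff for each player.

E[P1] = 3.58, E[P2] = 2.66

Work:
E[P1] = p·q·π₁(A,X) + p·(1-q)·π₁(A,Y) + (1-p)·q·π₁(B,X) + (1-p)·(1-q)·π₁(B,Y)
= 0.7·0.8·4 + 0.7·0.2·1 + 0.3·0.8·4 + 0.3·0.2·4
= 3.58

E[P2] = 2.66 (similar calculation)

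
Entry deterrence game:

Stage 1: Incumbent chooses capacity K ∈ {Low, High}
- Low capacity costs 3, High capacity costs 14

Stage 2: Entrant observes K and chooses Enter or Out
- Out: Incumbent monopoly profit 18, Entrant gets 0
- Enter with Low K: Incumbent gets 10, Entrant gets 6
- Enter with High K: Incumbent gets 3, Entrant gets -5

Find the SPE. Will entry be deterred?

SPE: (Low, Enter|Low, Out|High); Entry not deterred. Incumbent net profit = 7, Entrant gets 6

Work:
After Low K: Entrant enters (6 > 0)
After High K: Entrant stays out (-5 < 0)
Incumbent: Low → 10−3=7, High → 18−14=4
Incumbent chooses Low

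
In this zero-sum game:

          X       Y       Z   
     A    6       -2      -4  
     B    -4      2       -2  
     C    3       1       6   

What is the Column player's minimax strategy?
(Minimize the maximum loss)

Column should play Y, value = 2

Work:
Column player minimizes Row's maximum payoff:
Column X: max payoff to Row = 6
Column Y: max payoff to Row = 2
Column Z: max payoff to Row = 6
Minimum is 2, achieved by column Y.
Minimax strategy: Y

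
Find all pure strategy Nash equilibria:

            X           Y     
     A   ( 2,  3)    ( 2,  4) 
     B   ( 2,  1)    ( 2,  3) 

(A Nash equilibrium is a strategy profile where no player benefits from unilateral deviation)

Nash equilibrium: (A, Y), (B, Y)

Work:
Best responses:
  P1 vs X: payoffs [2, 2] → best response A/B (payoff 2)
  P1 vs Y: payoffs [2, 2] → best response A/B (payoff 2)
  P2 vs A: payoffs [3, 4] → best response Y (payoff 4)
  P2 vs B: payoffs [1, 3] → best response Y (payoff 3)
Mutual best responses: (A,Y), (B,Y) → Nash equilibria.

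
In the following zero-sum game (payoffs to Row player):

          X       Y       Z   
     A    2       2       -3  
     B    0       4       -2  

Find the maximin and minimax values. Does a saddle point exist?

Maximin = -2, Minimax = -2, Saddle: True

Work:
Row minimums: [-3, -2] → maximin = -2
Column maximums: [2, 4, -2] → minimax = -2
Saddle point exists! Game value = -2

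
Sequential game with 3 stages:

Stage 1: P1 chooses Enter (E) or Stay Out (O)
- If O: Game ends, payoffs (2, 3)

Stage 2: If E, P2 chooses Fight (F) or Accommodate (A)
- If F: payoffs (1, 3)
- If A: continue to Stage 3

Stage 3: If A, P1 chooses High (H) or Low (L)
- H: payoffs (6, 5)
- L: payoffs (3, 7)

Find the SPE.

SPE: (E, A, H); Outcome (6, 5)

Work:
Stage 3: P1 chooses H (6 vs 3)
Stage 2: P2: F->3, A->5 (anticipating H). Choose A
Stage 1: P1: O->2, E->6 (anticipating A, H). Choose E
SPE path: E -> A -> H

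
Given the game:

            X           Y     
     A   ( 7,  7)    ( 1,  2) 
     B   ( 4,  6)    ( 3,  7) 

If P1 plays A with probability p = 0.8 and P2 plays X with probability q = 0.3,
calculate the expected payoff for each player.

E[P1] = 2.9, E[P2] = 4.14

Work:
E[P1] = p·q·π₁(A,X) + p·(1-q)·π₁(A,Y) + (1-p)·q·π₁(B,X) + (1-p)·(1-q)·π₁(B,Y)
= 0.8·0.3·7 + 0.8·0.7·1 + 0.2·0.3·4 + 0.2·0.7·3
= 2.9

E[P2] = 4.14 (similar calculation)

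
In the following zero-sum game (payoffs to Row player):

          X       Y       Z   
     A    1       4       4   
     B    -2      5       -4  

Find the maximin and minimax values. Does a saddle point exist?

Maximin = 1, Minimax = 1, Saddle: True

Work:
Row minimums: [1, -4] → maximin = 1
Column maximums: [1, 5, 4] → minimax = 1
Saddle point exists! Game value = 1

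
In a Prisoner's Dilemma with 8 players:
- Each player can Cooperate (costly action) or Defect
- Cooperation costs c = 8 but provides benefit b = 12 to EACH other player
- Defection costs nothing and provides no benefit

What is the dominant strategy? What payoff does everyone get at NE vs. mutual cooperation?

Dominant: Defect; NE payoff = 0; Coop payoff = 76

Work:
Defect dominates (saves cost c = 8, benefit to others is external)
NE: All defect → everyone gets 0
If all cooperate: each receives (7)×12 - 8 = 76
Social dilemma: 76 > 0 but NE gives 0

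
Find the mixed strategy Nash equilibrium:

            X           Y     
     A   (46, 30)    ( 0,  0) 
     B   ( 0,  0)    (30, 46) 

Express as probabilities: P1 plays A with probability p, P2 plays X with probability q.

p = 0.6053, q = 0.3947

Work:
Find probabilities that make opponent indifferent:
P2 chooses q to make P1 indifferent between A and B
P1 chooses p to make P2 indifferent between X and Y
Mixed NE: P1 plays (A: 0.6053, B: 0.3947), P2 plays (X: 0.3947, Y: 0.6053)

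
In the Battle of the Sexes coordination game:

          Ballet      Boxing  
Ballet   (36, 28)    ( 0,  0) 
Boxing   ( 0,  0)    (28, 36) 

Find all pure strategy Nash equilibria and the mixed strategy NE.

Pure NE: (Ballet, Ballet) and (Boxing, Boxing); Mixed NE: p = 0.5625, q = 0.4375

Work:
Check pure NE:
(Ballet, Ballet): (36, 28) - no unilateral deviation beneficial
(Boxing, Boxing): (28, 36) - no unilateral deviation beneficial
Mixed NE: P1 plays Ballet with p = 0.5625, P2 plays Ballet with q = 0.4375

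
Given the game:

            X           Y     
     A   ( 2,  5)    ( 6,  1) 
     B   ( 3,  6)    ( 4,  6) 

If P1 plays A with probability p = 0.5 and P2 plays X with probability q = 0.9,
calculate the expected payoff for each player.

E[P1] = 2.75, E[P2] = 5.3

Work:
E[P1] = p·q·π₁(A,X) + p·(1-q)·π₁(A,Y) + (1-p)·q·π₁(B,X) + (1-p)·(1-q)·π₁(B,Y)
= 0.5·0.9·2 + 0.5·0.1·6 + 0.5·0.9·3 + 0.5·0.1·4
= 2.75

E[P2] = 5.3 (similar calculation)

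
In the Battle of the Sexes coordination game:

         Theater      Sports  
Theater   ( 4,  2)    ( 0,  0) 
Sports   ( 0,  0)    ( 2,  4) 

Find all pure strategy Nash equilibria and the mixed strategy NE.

Pure NE: (Theater, Theater) and (Sports, Sports); Mixed NE: p = 0.6667, q = 0.3333

Work:
Check pure NE:
(Theater, Theater): (4, 2) - no unilateral deviation beneficial
(Sports, Sports): (2, 4) - no unilateral deviation beneficial
Mixed NE: P1 plays Theater with p = 0.6667, P2 plays Theater with q = 0.3333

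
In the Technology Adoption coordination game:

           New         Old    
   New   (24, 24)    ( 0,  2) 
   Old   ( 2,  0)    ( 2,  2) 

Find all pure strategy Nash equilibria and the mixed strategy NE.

Pure NE: (New, New) and (Old, Old); Mixed NE: p = 0.0833, q = 0.0833

Work:
Check pure NE:
(New, New): (24, 24) - no unilateral deviation beneficial
(Old, Old): (2, 2) - no unilateral deviation beneficial
Mixed NE: P1 plays New with p = 0.0833, P2 plays New with q = 0.0833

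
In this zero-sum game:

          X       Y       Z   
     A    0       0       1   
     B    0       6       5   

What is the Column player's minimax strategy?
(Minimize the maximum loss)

Column should play X, value = 0

Work:
Column player minimizes Row's maximum payoff:
Column X: max payoff to Row = 0
Column Y: max payoff to Row = 6
Column Z: max payoff to Row = 5
Minimum is 0, achieved by column X.
Minimax strategy: X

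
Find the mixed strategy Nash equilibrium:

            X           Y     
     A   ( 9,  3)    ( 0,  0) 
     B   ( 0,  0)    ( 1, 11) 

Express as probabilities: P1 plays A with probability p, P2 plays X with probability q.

p = 0.7857, q = 0.1

Work:
Find probabilities that make opponent indifferent:
P2 chooses q to make P1 indifferent between A and B
P1 chooses p to make P2 indifferent between X and Y
Mixed NE: P1 plays (A: 0.7857, B: 0.2143), P2 plays (X: 0.1, Y: 0.9)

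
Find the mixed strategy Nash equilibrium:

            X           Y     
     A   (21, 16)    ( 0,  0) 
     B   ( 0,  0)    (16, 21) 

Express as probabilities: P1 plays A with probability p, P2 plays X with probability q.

p = 0.5676, q = 0.4324

Work:
Find probabilities that make opponent indifferent:
P2 chooses q to make P1 indifferent between A and B
P1 chooses p to make P2 indifferent between X and Y
Mixed NE: P1 plays (A: 0.5676, B: 0.4324), P2 plays (X: 0.4324, Y: 0.5676)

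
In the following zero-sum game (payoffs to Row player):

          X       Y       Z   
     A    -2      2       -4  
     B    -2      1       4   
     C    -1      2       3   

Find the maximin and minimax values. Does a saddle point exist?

Maximin = -1, Minimax = -1, Saddle: True

Work:
Row minimums: [-4, -2, -1] → maximin = -1
Column maximums: [-1, 2, 4] → minimax = -1
Saddle point exists! Game value = -1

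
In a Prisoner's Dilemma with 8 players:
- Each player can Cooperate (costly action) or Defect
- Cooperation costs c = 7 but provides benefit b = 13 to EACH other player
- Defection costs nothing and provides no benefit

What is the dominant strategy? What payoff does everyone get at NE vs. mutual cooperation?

Dominant: Defect; NE payoff = 0; Coop payoff = 84

Work:
Defect dominates (saves cost c = 7, benefit to others is external)
NE: All defect → everyone gets 0
If all cooperate: each receives (7)×13 - 7 = 84
Social dilemma: 84 > 0 but NE gives 0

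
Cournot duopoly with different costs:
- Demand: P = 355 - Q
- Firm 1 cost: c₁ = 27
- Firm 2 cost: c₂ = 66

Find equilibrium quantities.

q₁* = 122.33, q₂* = 83.33

Work:
Reaction: q₁ = (355 - 27 - q₂)/2
Reaction: q₂ = (355 - 66 - q₁)/2
Solve simultaneously:
q₁* = (355 - 2×27 + 66)/3 = 122.33
q₂* = (355 - 2×66 + 27)/3 = 83.33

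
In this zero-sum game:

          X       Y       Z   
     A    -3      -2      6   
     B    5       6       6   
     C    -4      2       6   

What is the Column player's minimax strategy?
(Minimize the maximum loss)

Column should play X, value = 5

Work:
Column player minimizes Row's maximum payoff:
Column X: max payoff to Row = 5
Column Y: max payoff to Row = 6
Column Z: max payoff to Row = 6
Minimum is 5, achieved by column X.
Minimax strategy: X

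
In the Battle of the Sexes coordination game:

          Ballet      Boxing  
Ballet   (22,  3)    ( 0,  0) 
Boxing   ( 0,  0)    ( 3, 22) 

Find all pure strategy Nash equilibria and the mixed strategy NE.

Pure NE: (Ballet, Ballet) and (Boxing, Boxing); Mixed NE: p = 0.88, q = 0.12

Work:
Check pure NE:
(Ballet, Ballet): (22, 3) - no unilateral deviation beneficial
(Boxing, Boxing): (3, 22) - no unilateral deviation beneficial
Mixed NE: P1 plays Ballet with p = 0.88, P2 plays Ballet with q = 0.12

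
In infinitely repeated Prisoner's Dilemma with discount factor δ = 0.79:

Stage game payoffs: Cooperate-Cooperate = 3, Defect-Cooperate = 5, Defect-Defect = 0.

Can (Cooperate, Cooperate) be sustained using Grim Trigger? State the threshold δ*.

δ* = 0.4; since δ = 0.79 ≥ 0.4, cooperation can be sustained

Work:
For Grim Trigger:
Cooperate forever: 3/(1-δ)
Defect then punished: 5 + 0·δ/(1-δ)
Need: 3/(1-δ) ≥ 5 + 0·δ/(1-δ)
Solving: δ ≥ (T-R)/(T-P) = (5-3)/(5-0) = 0.4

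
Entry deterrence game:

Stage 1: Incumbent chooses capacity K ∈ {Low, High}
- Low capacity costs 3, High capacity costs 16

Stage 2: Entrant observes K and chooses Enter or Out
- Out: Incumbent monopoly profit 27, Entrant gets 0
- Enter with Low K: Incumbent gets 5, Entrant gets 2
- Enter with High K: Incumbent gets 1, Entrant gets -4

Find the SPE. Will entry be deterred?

SPE: (High, Enter|Low, Out|High); Entry deterred. Incumbent net profit = 11

Work:
After Low K: Entrant enters (2 > 0)
After High K: Entrant stays out (-4 < 0)
Incumbent: Low → 5−3=2, High → 27−16=11
Incumbent chooses High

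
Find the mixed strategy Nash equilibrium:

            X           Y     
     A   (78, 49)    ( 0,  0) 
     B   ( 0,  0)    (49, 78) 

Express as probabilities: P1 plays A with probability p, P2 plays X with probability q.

p = 0.6142, q = 0.3858

Work:
Find probabilities that make opponent indifferent:
P2 chooses q to make P1 indifferent between A and B
P1 chooses p to make P2 indifferent between X and Y
Mixed NE: P1 plays (A: 0.6142, B: 0.3858), P2 plays (X: 0.3858, Y: 0.6142)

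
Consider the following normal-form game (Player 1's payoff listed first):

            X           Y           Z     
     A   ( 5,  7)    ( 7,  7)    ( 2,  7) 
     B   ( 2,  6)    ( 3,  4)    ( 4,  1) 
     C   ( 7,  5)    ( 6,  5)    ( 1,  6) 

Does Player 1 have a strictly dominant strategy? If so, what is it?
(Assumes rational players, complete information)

No strictly dominant strategy exists for Player 1

Work:
A strategy strictly dominates another if it gives a strictly higher payoff against every opponent action. Compare each pair of P1's strategies column-by-column:
  A vs B: [5 vs 2, 7 vs 3, 2 vs 4] → A does not strictly dominate B (column Z: 2 ≤ 4)
  A vs C: [5 vs 7, 7 vs 6, 2 vs 1] → A does not strictly dominate C (column X: 5 ≤ 7)
  B vs A: [2 vs 5, 3 vs 7, 4 vs 2] → B does not strictly dominate A (column X: 2 ≤ 5)
  B vs C: [2 vs 7, 3 vs 6, 4 vs 1] → B does not strictly dominate C (column X: 2 ≤ 7)
  C vs A: [7 vs 5, 6 vs 7, 1 vs 2] → C does not strictly dominate A (column Y: 6 ≤ 7)
  C vs B: [7 vs 2, 6 vs 3, 1 vs 4] → C does not strictly dominate B (column Z: 1 ≤ 4)
No single strategy strictly dominates all others → no strictly dominant strategy.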